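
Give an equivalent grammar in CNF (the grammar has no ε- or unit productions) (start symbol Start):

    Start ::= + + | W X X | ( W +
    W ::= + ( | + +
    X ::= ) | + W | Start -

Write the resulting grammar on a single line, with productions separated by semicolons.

Introduce a nonterminal for each terminal appearing in a rule of length ≥ 2: X1 → +, X2 → (, X3 → -.
Binarize each right-hand side of length ≥ 3 by chaining fresh nonterminals (Y1, Y2, …): affected rules were Start → W X X; Start → X2 W X1.

Start ::= X1 X1 | W Y1 | X2 Y2; W ::= X1 X2 | X1 X1; X ::= ) | X1 W | Start X3; X1 ::= +; X2 ::= (; X3 ::= -; Y1 ::= X X; Y2 ::= W X1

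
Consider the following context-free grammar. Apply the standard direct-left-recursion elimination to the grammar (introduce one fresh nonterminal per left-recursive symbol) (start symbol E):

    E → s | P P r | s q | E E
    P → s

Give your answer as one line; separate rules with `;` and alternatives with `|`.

Directly left-recursive nonterminal: E.
For E: α = {E}, β = {s, P P r, s q}. Rewrite as E → β E' and E' → α E' | ε.

E → s E' | P P r E' | s q E'; P → s; E' → E E' | ε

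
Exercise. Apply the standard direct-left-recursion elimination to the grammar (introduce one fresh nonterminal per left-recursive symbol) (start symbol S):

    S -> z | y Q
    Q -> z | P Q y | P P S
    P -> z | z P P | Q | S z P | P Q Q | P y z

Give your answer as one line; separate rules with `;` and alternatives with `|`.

P is directly left-recursive.
For P: α = {Q Q, y z}, β = {z, z P P, Q, S z P}. Rewrite as P → β P' and P' → α P' | ε.

S -> z | y Q; Q -> z | P Q y | P P S; P -> z P' | z P P P' | Q P' | S z P P'; P' -> Q Q P' | y z P' | ε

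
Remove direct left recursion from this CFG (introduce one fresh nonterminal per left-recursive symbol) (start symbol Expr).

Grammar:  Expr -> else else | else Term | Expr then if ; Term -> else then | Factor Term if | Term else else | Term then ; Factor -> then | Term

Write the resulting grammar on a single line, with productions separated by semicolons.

Expr -> else else Expr1 | else Term Expr1; Term -> else then Term1 | Factor Term if Term1; Factor -> then | Term; Expr1 -> then if Expr1 | eps; Term1 -> else else Term1 | then Term1 | eps

Expr, Term are directly left-recursive.
For Expr: α = {then if}, β = {else else, else Term}. Rewrite as Expr → β Expr1 and Expr1 → α Expr1 | ε.
For Term: α = {else else, then}, β = {else then, Factor Term if}. Rewrite as Term → β Term1 and Term1 → α Term1 | ε.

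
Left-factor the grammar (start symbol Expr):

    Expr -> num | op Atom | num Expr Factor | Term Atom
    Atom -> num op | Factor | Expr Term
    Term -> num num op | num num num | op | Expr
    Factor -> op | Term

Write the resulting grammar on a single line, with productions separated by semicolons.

Expr -> op Atom | Term Atom | num Expr1; Atom -> num op | Factor | Expr Term; Term -> op | Expr | num num Term1; Factor -> op | Term; Expr1 -> ε | Expr Factor; Term1 -> op | num

Expr has alternatives sharing prefix 'num': factor to Expr → num Expr1 with Expr1 → ε | Expr Factor.
Term has alternatives sharing prefix 'num num': factor to Term → num num Term1 with Term1 → op | num.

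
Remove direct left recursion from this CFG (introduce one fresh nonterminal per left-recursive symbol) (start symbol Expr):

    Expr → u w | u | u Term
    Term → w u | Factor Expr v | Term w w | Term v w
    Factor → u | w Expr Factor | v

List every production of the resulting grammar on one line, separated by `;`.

Expr → u w | u | u Term; Term → w u Term1 | Factor Expr v Term1; Factor → u | w Expr Factor | v; Term1 → w w Term1 | v w Term1 | ε

Directly left-recursive nonterminal: Term.
For Term: α = {w w, v w}, β = {w u, Factor Expr v}. Rewrite as Term → β Term1 and Term1 → α Term1 | ε.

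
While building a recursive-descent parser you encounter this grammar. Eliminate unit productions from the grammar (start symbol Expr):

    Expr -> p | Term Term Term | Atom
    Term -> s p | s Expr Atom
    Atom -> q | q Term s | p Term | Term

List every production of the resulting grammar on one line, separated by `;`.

Unit pairs: Atom ⇒* {Term}; Expr ⇒* {Atom, Term}.
For every A with A ⇒* B via unit rules, add B's non-unit alternatives to A; then delete every rule of the form X → Y.

Expr -> s p | s Expr Atom | q | q Term s | p Term | p | Term Term Term; Term -> s p | s Expr Atom; Atom -> s p | s Expr Atom | q | q Term s | p Term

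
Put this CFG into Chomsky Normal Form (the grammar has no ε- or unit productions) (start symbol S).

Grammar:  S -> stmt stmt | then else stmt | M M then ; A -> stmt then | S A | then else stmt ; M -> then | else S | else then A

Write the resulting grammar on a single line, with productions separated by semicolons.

S -> X1 X1 | X2 Y1 | M Y2; A -> X1 X2 | S A | X2 Y3; M -> then | X3 S | X3 Y4; X1 -> stmt; X2 -> then; X3 -> else; Y1 -> X3 X1; Y2 -> M X2; Y3 -> X3 X1; Y4 -> X2 A

Introduce a nonterminal for each terminal appearing in a rule of length ≥ 2: X1 → stmt, X2 → then, X3 → else.
Binarize each right-hand side of length ≥ 3 by chaining fresh nonterminals (Y1, Y2, …): affected rules were S → X2 X3 X1; S → M M X2; A → X2 X3 X1; M → X3 X2 A.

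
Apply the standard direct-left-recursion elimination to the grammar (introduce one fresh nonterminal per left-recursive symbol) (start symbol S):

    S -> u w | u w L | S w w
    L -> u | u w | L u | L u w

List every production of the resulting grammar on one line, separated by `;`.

S, L are directly left-recursive.
For S: α = {w w}, β = {u w, u w L}. Rewrite as S → β S' and S' → α S' | ε.
For L: α = {u, u w}, β = {u, u w}. Rewrite as L → β L' and L' → α L' | ε.

S -> u w S' | u w L S'; L -> u L' | u w L'; S' -> w w S' | ε; L' -> u L' | u w L' | ε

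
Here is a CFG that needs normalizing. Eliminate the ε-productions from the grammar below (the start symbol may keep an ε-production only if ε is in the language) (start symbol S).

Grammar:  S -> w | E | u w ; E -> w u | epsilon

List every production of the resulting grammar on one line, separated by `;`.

Nullable set = {E, S}.
ε ∈ L(G) since S is nullable, so keep S → ε.

S -> w | E | u w | ε; E -> w u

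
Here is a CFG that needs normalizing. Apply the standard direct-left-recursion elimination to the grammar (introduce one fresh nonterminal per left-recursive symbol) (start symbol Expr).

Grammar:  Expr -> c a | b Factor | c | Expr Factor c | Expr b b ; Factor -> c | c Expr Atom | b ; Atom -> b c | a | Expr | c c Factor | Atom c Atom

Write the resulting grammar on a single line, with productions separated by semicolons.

Expr -> c a Expr1 | b Factor Expr1 | c Expr1; Factor -> c | c Expr Atom | b; Atom -> b c Atom1 | a Atom1 | Expr Atom1 | c c Factor Atom1; Expr1 -> Factor c Expr1 | b b Expr1 | ε; Atom1 -> c Atom Atom1 | ε

Expr, Atom are directly left-recursive.
For Expr: α = {Factor c, b b}, β = {c a, b Factor, c}. Rewrite as Expr → β Expr1 and Expr1 → α Expr1 | ε.
For Atom: α = {c Atom}, β = {b c, a, Expr, c c Factor}. Rewrite as Atom → β Atom1 and Atom1 → α Atom1 | ε.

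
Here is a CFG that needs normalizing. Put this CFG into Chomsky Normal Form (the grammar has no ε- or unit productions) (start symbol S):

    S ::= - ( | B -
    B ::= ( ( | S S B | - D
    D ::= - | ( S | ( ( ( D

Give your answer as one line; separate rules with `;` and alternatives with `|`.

Introduce a nonterminal for each terminal appearing in a rule of length ≥ 2: X1 → -, X2 → (.
Binarize each right-hand side of length ≥ 3 by chaining fresh nonterminals (Y1, Y2, …): affected rules were B → S S B; D → X2 X2 X2 D.

S ::= X1 X2 | B X1; B ::= X2 X2 | S Y1 | X1 D; D ::= - | X2 S | X2 Y2; X1 ::= -; X2 ::= (; Y1 ::= S B; Y2 ::= X2 Y3; Y3 ::= X2 D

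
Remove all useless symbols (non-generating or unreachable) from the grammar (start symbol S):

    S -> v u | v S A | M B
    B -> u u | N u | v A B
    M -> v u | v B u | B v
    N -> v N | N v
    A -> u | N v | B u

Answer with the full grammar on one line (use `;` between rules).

Generating nonterminals: {A, B, M, S}.
Reachable from S after that: {A, B, M, S}.
Removed useless symbols: {N} and every production mentioning them.

S -> v u | v S A | M B; B -> u u | v A B; M -> v u | v B u | B v; A -> u | B u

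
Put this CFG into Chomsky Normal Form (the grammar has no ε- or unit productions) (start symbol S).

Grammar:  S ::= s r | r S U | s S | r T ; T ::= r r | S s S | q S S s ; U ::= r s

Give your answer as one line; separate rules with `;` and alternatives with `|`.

S ::= X1 X2 | X2 Y1 | X1 S | X2 T; T ::= X2 X2 | S Y2 | X3 Y3; U ::= X2 X1; X1 ::= s; X2 ::= r; X3 ::= q; Y1 ::= S U; Y2 ::= X1 S; Y3 ::= S Y4; Y4 ::= S X1

Introduce a nonterminal for each terminal appearing in a rule of length ≥ 2: X1 → s, X2 → r, X3 → q.
Binarize each right-hand side of length ≥ 3 by chaining fresh nonterminals (Y1, Y2, …): affected rules were S → X2 S U; T → S X1 S; T → X3 S S X1.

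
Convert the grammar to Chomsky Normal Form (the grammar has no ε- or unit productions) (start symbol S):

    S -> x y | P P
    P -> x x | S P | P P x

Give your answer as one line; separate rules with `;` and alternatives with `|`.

S -> X1 X2 | P P; P -> X1 X1 | S P | P Y1; X1 -> x; X2 -> y; Y1 -> P X1

Introduce a nonterminal for each terminal appearing in a rule of length ≥ 2: X1 → x, X2 → y.
Binarize each right-hand side of length ≥ 3 by chaining fresh nonterminals (Y1, Y2, …): affected rules were P → P P X1.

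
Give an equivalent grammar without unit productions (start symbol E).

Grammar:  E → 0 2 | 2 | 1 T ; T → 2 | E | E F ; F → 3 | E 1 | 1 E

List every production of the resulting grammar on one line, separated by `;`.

E → 0 2 | 2 | 1 T; T → 0 2 | 2 | 1 T | E F; F → 3 | E 1 | 1 E

Unit pairs: T ⇒* {E}.
For each unit pair (A, B), copy every non-unit production of B to A, then drop all unit productions.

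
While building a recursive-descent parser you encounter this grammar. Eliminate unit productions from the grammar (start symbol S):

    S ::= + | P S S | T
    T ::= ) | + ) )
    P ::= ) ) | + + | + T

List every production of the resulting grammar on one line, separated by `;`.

S ::= + | P S S | ) | + ) ); T ::= ) | + ) ); P ::= ) ) | + + | + T

Unit pairs: S ⇒* {T}.
For each unit pair (A, B), copy every non-unit production of B to A, then drop all unit productions.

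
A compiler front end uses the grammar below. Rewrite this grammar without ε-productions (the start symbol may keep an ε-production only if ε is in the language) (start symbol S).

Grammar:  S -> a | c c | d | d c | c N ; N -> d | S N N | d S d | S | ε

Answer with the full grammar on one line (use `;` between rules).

S -> a | c c | d | d c | c N | c; N -> d | S N N | S N | S | d S d

The nullable symbols are {N}.
ε ∉ L(G), so no ε-production is kept.
For each production, add variants omitting each subset of nullable occurrences: S → c N gives c N | c. N → S N N gives S N N | S N | S.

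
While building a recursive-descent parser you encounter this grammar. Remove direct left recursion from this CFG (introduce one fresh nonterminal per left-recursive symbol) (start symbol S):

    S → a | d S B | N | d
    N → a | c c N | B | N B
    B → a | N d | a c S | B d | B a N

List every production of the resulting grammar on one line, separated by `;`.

Left recursion appears on N, B.
For N: α = {B}, β = {a, c c N, B}. Rewrite as N → β N' and N' → α N' | ε.
For B: α = {d, a N}, β = {a, N d, a c S}. Rewrite as B → β B' and B' → α B' | ε.

S → a | d S B | N | d; N → a N' | c c N N' | B N'; B → a B' | N d B' | a c S B'; N' → B N' | ε; B' → d B' | a N B' | ε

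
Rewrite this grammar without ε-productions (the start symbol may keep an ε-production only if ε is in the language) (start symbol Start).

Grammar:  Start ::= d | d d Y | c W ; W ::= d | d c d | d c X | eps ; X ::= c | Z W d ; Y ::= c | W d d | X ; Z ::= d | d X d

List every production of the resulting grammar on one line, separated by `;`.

Nullable set = {W}.
ε ∉ L(G), so no ε-production is kept.
For each production, add variants omitting each subset of nullable occurrences: Start → c W gives c W | c. X → Z W d gives Z W d | Z d. Y → W d d gives W d d | d d.

Start ::= d | d d Y | c W | c; W ::= d | d c d | d c X; X ::= c | Z W d | Z d; Y ::= c | W d d | d d | X; Z ::= d | d X d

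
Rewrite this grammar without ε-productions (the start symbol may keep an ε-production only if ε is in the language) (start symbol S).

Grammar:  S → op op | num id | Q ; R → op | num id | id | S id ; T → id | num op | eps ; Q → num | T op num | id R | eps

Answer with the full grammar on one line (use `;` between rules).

S → op op | num id | Q | eps; R → op | num id | id | S id; T → id | num op; Q → num | T op num | op num | id R

Nullable nonterminals: {Q, S, T}.
ε ∈ L(G) since S is nullable, so keep S → ε.
Add the nullable-subset variants: Q → T op num gives T op num | op num.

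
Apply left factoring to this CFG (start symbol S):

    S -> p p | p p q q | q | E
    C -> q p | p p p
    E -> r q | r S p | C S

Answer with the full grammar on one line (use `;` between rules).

S -> q | E | p p S'; C -> q p | p p p; E -> C S | r E'; S' -> ε | q q; E' -> q | S p

S has alternatives sharing prefix 'p p': factor to S → p p S' with S' → ε | q q.
E has alternatives sharing prefix 'r': factor to E → r E' with E' → q | S p.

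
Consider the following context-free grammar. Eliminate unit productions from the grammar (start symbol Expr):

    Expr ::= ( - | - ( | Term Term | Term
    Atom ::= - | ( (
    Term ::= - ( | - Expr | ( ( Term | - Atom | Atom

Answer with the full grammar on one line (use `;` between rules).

Unit pairs: Expr ⇒* {Atom, Term}; Term ⇒* {Atom}.
Replace each nonterminal's rules with the union of the non-unit rules of every nonterminal it unit-derives.

Expr ::= - ( | - Expr | ( ( Term | - Atom | - | ( ( | ( - | Term Term; Atom ::= - | ( (; Term ::= - ( | - Expr | ( ( Term | - Atom | - | ( (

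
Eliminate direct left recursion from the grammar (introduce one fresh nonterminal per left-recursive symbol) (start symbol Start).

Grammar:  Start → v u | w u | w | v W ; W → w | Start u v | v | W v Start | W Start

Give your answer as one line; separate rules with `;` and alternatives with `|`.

Start → v u | w u | w | v W; W → w W1 | Start u v W1 | v W1; W1 → v Start W1 | Start W1 | ε

W is directly left-recursive.
For W: α = {v Start, Start}, β = {w, Start u v, v}. Rewrite as W → β W1 and W1 → α W1 | ε.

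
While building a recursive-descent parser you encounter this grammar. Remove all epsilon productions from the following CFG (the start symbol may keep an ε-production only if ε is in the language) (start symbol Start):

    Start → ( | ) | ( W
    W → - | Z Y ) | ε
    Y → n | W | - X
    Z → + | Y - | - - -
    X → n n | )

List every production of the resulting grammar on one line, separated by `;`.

Nullable set = {W, Y}.
ε ∉ L(G), so no ε-production is kept.
Expand every rule over subsets of its nullable positions: W → Z Y ) gives Z Y ) | Z ). Z → Y - gives Y - | -.

Start → ( | ) | ( W; W → - | Z Y ) | Z ); Y → n | W | - X; Z → + | Y - | - | - - -; X → n n | )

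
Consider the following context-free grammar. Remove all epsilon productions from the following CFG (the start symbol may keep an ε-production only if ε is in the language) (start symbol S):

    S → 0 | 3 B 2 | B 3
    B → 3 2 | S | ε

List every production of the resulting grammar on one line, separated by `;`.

Nullable nonterminals: {B}.
ε ∉ L(G), so no ε-production is kept.
Expand every rule over subsets of its nullable positions: S → 3 B 2 gives 3 B 2 | 3 2. S → B 3 gives B 3 | 3.

S → 0 | 3 B 2 | 3 2 | B 3 | 3; B → 3 2 | S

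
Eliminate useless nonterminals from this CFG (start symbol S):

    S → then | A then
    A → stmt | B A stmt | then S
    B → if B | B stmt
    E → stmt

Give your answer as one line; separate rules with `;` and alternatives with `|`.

S → then | A then; A → stmt | then S

Generating nonterminals: {A, E, S}.
Reachable from S after that: {A, S}.
Removed useless symbols: {B, E} and every production mentioning them.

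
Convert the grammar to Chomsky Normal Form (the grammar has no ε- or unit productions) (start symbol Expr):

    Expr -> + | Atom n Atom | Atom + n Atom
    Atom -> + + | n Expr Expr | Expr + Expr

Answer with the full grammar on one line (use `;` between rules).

Introduce a nonterminal for each terminal appearing in a rule of length ≥ 2: X1 → n, X2 → +.
Binarize each right-hand side of length ≥ 3 by chaining fresh nonterminals (Y1, Y2, …): affected rules were Expr → Atom X1 Atom; Expr → Atom X2 X1 Atom; Atom → X1 Expr Expr; Atom → Expr X2 Expr.

Expr -> + | Atom Y1 | Atom Y2; Atom -> X2 X2 | X1 Y4 | Expr Y5; X1 -> n; X2 -> +; Y1 -> X1 Atom; Y2 -> X2 Y3; Y3 -> X1 Atom; Y4 -> Expr Expr; Y5 -> X2 Expr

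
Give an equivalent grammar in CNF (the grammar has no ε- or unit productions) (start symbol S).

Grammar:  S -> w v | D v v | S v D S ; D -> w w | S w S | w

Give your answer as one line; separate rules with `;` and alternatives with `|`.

Introduce a nonterminal for each terminal appearing in a rule of length ≥ 2: X1 → w, X2 → v.
Binarize each right-hand side of length ≥ 3 by chaining fresh nonterminals (Y1, Y2, …): affected rules were S → D X2 X2; S → S X2 D S; D → S X1 S.

S -> X1 X2 | D Y1 | S Y2; D -> X1 X1 | S Y4 | w; X1 -> w; X2 -> v; Y1 -> X2 X2; Y2 -> X2 Y3; Y3 -> D S; Y4 -> X1 S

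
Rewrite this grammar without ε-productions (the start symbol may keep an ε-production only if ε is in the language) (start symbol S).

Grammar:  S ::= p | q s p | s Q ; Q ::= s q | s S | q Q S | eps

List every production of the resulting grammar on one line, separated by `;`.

The nullable symbols are {Q}.
ε ∉ L(G), so no ε-production is kept.
Add the nullable-subset variants: S → s Q gives s Q | s. Q → q Q S gives q Q S | q S.

S ::= p | q s p | s Q | s; Q ::= s q | s S | q Q S | q S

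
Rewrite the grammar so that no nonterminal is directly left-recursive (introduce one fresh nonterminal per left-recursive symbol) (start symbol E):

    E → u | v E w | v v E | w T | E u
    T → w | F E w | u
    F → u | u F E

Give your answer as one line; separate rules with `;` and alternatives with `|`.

E → u E' | v E w E' | v v E E' | w T E'; T → w | F E w | u; F → u | u F E; E' → u E' | ε

Directly left-recursive nonterminal: E.
For E: α = {u}, β = {u, v E w, v v E, w T}. Rewrite as E → β E' and E' → α E' | ε.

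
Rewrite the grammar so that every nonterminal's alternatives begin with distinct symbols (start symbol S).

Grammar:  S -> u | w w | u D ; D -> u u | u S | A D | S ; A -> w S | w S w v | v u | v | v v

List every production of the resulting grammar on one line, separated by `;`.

S -> w w | u S'; D -> A D | S | u D'; A -> v A' | w S A''; S' -> ε | D; D' -> u | S; A' -> u | ε | v; A'' -> ε | w v

S has alternatives sharing prefix 'u': factor to S → u S' with S' → ε | D.
D has alternatives sharing prefix 'u': factor to D → u D' with D' → u | S.
A has alternatives sharing prefix 'v': factor to A → v A' with A' → u | ε | v.
A has alternatives sharing prefix 'w S': factor to A → w S A'' with A'' → ε | w v.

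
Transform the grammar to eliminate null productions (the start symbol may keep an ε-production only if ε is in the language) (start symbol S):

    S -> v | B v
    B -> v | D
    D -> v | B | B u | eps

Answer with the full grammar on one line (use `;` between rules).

Nullable nonterminals: {B, D}.
ε ∉ L(G), so no ε-production is kept.
Expand every rule over subsets of its nullable positions: D → B u gives B u | u.

S -> v | B v; B -> v | D; D -> v | B | B u | u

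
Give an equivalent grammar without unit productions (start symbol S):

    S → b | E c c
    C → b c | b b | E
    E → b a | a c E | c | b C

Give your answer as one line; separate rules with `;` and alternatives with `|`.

Unit pairs: C ⇒* {E}.
For each unit pair (A, B), copy every non-unit production of B to A, then drop all unit productions.

S → b | E c c; C → b a | a c E | c | b C | b c | b b; E → b a | a c E | c | b C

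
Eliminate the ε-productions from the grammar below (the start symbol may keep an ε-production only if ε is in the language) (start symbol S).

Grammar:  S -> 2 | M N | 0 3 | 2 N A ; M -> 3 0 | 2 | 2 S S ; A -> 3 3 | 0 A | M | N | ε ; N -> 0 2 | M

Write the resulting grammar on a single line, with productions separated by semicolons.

The nullable symbols are {A}.
ε ∉ L(G), so no ε-production is kept.
For each production, add variants omitting each subset of nullable occurrences: S → 2 N A gives 2 N A | 2 N. A → 0 A gives 0 A | 0.

S -> 2 | M N | 0 3 | 2 N A | 2 N; M -> 3 0 | 2 | 2 S S; A -> 3 3 | 0 A | 0 | M | N; N -> 0 2 | M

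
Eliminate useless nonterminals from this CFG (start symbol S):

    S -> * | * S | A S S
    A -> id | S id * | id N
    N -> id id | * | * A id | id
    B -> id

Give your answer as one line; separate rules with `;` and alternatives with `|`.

S -> * | * S | A S S; A -> id | S id * | id N; N -> id id | * | * A id | id

Generating nonterminals: {A, B, N, S}.
Reachable from S after that: {A, N, S}.
Removed useless symbols: {B} and every production mentioning them.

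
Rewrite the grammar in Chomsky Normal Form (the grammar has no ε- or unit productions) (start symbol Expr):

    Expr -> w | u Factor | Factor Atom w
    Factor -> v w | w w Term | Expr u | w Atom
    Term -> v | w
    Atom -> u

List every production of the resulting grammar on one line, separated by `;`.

Expr -> w | X1 Factor | Factor Y1; Factor -> X3 X2 | X2 Y2 | Expr X1 | X2 Atom; Term -> v | w; Atom -> u; X1 -> u; X2 -> w; X3 -> v; Y1 -> Atom X2; Y2 -> X2 Term

Introduce a nonterminal for each terminal appearing in a rule of length ≥ 2: X1 → u, X2 → w, X3 → v.
Binarize each right-hand side of length ≥ 3 by chaining fresh nonterminals (Y1, Y2, …): affected rules were Expr → Factor Atom X2; Factor → X2 X2 Term.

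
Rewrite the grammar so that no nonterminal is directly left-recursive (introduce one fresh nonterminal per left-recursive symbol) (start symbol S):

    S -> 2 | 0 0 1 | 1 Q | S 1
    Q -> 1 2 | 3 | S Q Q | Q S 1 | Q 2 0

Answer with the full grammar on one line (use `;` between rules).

Directly left-recursive nonterminals: S, Q.
For S: α = {1}, β = {2, 0 0 1, 1 Q}. Rewrite as S → β S' and S' → α S' | ε.
For Q: α = {S 1, 2 0}, β = {1 2, 3, S Q Q}. Rewrite as Q → β Q' and Q' → α Q' | ε.

S -> 2 S' | 0 0 1 S' | 1 Q S'; Q -> 1 2 Q' | 3 Q' | S Q Q Q'; S' -> 1 S' | ε; Q' -> S 1 Q' | 2 0 Q' | ε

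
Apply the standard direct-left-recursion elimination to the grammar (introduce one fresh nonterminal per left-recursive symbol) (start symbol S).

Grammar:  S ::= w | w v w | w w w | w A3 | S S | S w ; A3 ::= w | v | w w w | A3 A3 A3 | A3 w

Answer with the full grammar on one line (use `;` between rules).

S ::= w S' | w v w S' | w w w S' | w A3 S'; A3 ::= w A3' | v A3' | w w w A3'; S' ::= S S' | w S' | ε; A3' ::= A3 A3 A3' | w A3' | ε

S, A3 are directly left-recursive.
For S: α = {S, w}, β = {w, w v w, w w w, w A3}. Rewrite as S → β S' and S' → α S' | ε.
For A3: α = {A3 A3, w}, β = {w, v, w w w}. Rewrite as A3 → β A3' and A3' → α A3' | ε.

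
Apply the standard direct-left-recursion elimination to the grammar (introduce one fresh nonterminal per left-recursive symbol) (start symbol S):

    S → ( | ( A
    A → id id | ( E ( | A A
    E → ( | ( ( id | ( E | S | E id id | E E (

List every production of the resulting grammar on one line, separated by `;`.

Left recursion appears on A, E.
For A: α = {A}, β = {id id, ( E (}. Rewrite as A → β A' and A' → α A' | ε.
For E: α = {id id, E (}, β = {(, ( ( id, ( E, S}. Rewrite as E → β E' and E' → α E' | ε.

S → ( | ( A; A → id id A' | ( E ( A'; E → ( E' | ( ( id E' | ( E E' | S E'; A' → A A' | ε; E' → id id E' | E ( E' | ε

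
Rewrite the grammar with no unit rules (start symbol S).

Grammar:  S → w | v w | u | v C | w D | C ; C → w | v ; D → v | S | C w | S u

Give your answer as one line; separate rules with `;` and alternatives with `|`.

Unit pairs: D ⇒* {C, S}; S ⇒* {C}.
For every A with A ⇒* B via unit rules, add B's non-unit alternatives to A; then delete every rule of the form X → Y.

S → w | v | v w | u | v C | w D; C → w | v; D → w | v w | u | v C | w D | v | C w | S u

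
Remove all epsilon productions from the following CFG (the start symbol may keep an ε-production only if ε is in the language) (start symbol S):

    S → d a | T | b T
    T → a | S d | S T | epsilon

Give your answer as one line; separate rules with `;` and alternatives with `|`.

Nullable set = {S, T}.
ε ∈ L(G) since S is nullable, so keep S → ε.
For each production, add variants omitting each subset of nullable occurrences: S → b T gives b T | b. T → S d gives S d | d. T → S T gives S T | S.

S → d a | T | b T | b | ε; T → a | S d | d | S T | S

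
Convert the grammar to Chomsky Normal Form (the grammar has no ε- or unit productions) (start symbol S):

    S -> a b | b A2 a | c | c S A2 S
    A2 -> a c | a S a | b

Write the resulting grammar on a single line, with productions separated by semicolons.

Introduce a nonterminal for each terminal appearing in a rule of length ≥ 2: X1 → a, X2 → b, X3 → c.
Binarize each right-hand side of length ≥ 3 by chaining fresh nonterminals (Y1, Y2, …): affected rules were S → X2 A2 X1; S → X3 S A2 S; A2 → X1 S X1.

S -> X1 X2 | X2 Y1 | c | X3 Y2; A2 -> X1 X3 | X1 Y4 | b; X1 -> a; X2 -> b; X3 -> c; Y1 -> A2 X1; Y2 -> S Y3; Y3 -> A2 S; Y4 -> S X1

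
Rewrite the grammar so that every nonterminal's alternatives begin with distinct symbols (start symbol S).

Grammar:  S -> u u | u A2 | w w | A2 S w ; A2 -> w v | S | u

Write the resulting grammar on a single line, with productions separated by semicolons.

S -> w w | A2 S w | u S'; A2 -> w v | S | u; S' -> u | A2

S has alternatives sharing prefix 'u': factor to S → u S' with S' → u | A2.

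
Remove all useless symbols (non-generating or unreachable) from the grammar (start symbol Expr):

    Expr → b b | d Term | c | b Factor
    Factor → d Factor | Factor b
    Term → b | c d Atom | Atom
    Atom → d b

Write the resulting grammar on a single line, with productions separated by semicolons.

Expr → b b | d Term | c; Term → b | c d Atom | Atom; Atom → d b

Generating nonterminals: {Atom, Expr, Term}.
Reachable from Expr after that: {Atom, Expr, Term}.
Removed useless symbols: {Factor} and every production mentioning them.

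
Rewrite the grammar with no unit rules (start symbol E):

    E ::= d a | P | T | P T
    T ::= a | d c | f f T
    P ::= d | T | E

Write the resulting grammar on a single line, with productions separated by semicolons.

Unit pairs: E ⇒* {P, T}; P ⇒* {E, T}.
For each unit pair (A, B), copy every non-unit production of B to A, then drop all unit productions.

E ::= d a | P T | d | a | d c | f f T; T ::= a | d c | f f T; P ::= d a | P T | d | a | d c | f f T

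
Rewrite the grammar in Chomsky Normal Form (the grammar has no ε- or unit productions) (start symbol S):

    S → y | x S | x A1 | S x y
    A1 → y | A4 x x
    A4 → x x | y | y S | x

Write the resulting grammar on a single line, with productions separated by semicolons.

S → y | X1 S | X1 A1 | S Y1; A1 → y | A4 Y2; A4 → X1 X1 | y | X2 S | x; X1 → x; X2 → y; Y1 → X1 X2; Y2 → X1 X1

Introduce a nonterminal for each terminal appearing in a rule of length ≥ 2: X1 → x, X2 → y.
Binarize each right-hand side of length ≥ 3 by chaining fresh nonterminals (Y1, Y2, …): affected rules were S → S X1 X2; A1 → A4 X1 X1.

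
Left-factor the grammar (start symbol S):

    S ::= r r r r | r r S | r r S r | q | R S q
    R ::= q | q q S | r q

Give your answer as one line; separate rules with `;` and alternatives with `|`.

S has alternatives sharing prefix 'r r': factor to S → r r S' with S' → r r | S | S r.
R has alternatives sharing prefix 'q': factor to R → q R' with R' → ε | q S.
S' has alternatives sharing prefix 'S': factor to S' → S S'' with S'' → ε | r.

S ::= q | R S q | r r S'; R ::= r q | q R'; S' ::= r r | S S''; R' ::= eps | q S; S'' ::= eps | r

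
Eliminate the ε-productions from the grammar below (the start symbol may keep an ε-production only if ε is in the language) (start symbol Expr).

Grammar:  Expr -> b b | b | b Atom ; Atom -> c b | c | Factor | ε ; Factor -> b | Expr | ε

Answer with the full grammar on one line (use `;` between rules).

Expr -> b b | b | b Atom; Atom -> c b | c | Factor; Factor -> b | Expr

Nullable set = {Atom, Factor}.
ε ∉ L(G), so no ε-production is kept.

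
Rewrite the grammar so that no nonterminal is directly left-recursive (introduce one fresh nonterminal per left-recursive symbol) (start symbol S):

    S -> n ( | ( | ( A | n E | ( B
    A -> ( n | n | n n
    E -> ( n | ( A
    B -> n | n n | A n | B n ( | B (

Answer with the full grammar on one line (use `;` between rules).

S -> n ( | ( | ( A | n E | ( B; A -> ( n | n | n n; E -> ( n | ( A; B -> n B' | n n B' | A n B'; B' -> n ( B' | ( B' | ε

Directly left-recursive nonterminal: B.
For B: α = {n (, (}, β = {n, n n, A n}. Rewrite as B → β B' and B' → α B' | ε.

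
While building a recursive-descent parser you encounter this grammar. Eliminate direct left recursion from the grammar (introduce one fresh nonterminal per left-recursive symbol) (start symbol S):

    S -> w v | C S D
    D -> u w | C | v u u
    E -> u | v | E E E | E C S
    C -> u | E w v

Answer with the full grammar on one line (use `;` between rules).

S -> w v | C S D; D -> u w | C | v u u; E -> u E' | v E'; C -> u | E w v; E' -> E E E' | C S E' | ε

E is directly left-recursive.
For E: α = {E E, C S}, β = {u, v}. Rewrite as E → β E' and E' → α E' | ε.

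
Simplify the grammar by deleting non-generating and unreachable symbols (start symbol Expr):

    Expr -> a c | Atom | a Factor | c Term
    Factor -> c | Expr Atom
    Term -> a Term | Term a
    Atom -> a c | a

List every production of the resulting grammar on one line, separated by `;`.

Expr -> a c | Atom | a Factor; Factor -> c | Expr Atom; Atom -> a c | a

Generating nonterminals: {Atom, Expr, Factor}.
Reachable from Expr after that: {Atom, Expr, Factor}.
Removed useless symbols: {Term} and every production mentioning them.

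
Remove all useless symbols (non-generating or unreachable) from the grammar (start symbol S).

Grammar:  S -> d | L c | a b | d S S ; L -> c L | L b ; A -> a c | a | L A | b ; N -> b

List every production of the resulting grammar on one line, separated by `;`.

Generating nonterminals: {A, N, S}.
Reachable from S after that: {S}.
Removed useless symbols: {A, L, N} and every production mentioning them.

S -> d | a b | d S S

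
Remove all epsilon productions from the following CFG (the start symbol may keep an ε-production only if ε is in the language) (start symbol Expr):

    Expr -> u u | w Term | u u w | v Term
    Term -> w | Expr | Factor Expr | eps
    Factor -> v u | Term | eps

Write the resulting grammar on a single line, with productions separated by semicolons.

Expr -> u u | w Term | w | u u w | v Term | v; Term -> w | Expr | Factor Expr; Factor -> v u | Term

The nullable symbols are {Factor, Term}.
ε ∉ L(G), so no ε-production is kept.
Add the nullable-subset variants: Expr → w Term gives w Term | w. Expr → v Term gives v Term | v.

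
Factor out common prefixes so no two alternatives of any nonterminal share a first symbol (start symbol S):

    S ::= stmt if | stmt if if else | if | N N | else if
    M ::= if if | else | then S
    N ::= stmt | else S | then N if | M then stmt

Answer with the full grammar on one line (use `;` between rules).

S ::= if | N N | else if | stmt if S'; M ::= if if | else | then S; N ::= stmt | else S | then N if | M then stmt; S' ::= epsilon | if else

S has alternatives sharing prefix 'stmt if': factor to S → stmt if S' with S' → ε | if else.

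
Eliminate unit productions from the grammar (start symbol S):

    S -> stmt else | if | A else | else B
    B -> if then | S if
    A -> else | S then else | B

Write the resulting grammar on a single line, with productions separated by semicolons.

S -> stmt else | if | A else | else B; B -> if then | S if; A -> if then | S if | else | S then else

Unit pairs: A ⇒* {B}.
Replace each nonterminal's rules with the union of the non-unit rules of every nonterminal it unit-derives.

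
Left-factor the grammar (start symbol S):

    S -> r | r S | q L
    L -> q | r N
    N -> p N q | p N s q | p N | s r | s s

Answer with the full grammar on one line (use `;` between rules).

S -> q L | r S'; L -> q | r N; N -> p N N' | s N''; S' -> eps | S; N' -> q | s q | eps; N'' -> r | s

S has alternatives sharing prefix 'r': factor to S → r S' with S' → ε | S.
N has alternatives sharing prefix 'p N': factor to N → p N N' with N' → q | s q | ε.
N has alternatives sharing prefix 's': factor to N → s N'' with N'' → r | s.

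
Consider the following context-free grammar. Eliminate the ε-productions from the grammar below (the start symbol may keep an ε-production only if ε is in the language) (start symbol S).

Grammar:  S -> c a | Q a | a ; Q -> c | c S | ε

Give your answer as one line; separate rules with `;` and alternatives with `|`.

Nullable set = {Q}.
ε ∉ L(G), so no ε-production is kept.
Expand every rule over subsets of its nullable positions: S → Q a gives Q a | a.

S -> c a | Q a | a; Q -> c | c S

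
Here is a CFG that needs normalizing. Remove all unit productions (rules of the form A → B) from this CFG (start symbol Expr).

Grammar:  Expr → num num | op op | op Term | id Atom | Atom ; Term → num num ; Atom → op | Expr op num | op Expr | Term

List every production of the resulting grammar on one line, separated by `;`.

Expr → num num | op | Expr op num | op Expr | op op | op Term | id Atom; Term → num num; Atom → num num | op | Expr op num | op Expr

Unit pairs: Atom ⇒* {Term}; Expr ⇒* {Atom, Term}.
For every A with A ⇒* B via unit rules, add B's non-unit alternatives to A; then delete every rule of the form X → Y.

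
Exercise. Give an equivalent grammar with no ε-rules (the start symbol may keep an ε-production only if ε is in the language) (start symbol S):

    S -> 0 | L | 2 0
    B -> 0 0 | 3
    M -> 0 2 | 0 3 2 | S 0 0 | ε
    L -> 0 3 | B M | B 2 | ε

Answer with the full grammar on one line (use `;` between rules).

Nullable nonterminals: {L, M, S}.
ε ∈ L(G) since S is nullable, so keep S → ε.
For each production, add variants omitting each subset of nullable occurrences: M → S 0 0 gives S 0 0 | 0 0. L → B M gives B M | B.

S -> 0 | L | 2 0 | ε; B -> 0 0 | 3; M -> 0 2 | 0 3 2 | S 0 0 | 0 0; L -> 0 3 | B M | B | B 2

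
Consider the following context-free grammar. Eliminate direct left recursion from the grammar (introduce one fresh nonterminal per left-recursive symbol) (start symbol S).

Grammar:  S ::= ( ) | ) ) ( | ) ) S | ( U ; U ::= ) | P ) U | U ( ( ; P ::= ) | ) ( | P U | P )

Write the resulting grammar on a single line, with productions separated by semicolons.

S ::= ( ) | ) ) ( | ) ) S | ( U; U ::= ) U' | P ) U U'; P ::= ) P' | ) ( P'; U' ::= ( ( U' | epsilon; P' ::= U P' | ) P' | epsilon

Directly left-recursive nonterminals: U, P.
For U: α = {( (}, β = {), P ) U}. Rewrite as U → β U' and U' → α U' | ε.
For P: α = {U, )}, β = {), ) (}. Rewrite as P → β P' and P' → α P' | ε.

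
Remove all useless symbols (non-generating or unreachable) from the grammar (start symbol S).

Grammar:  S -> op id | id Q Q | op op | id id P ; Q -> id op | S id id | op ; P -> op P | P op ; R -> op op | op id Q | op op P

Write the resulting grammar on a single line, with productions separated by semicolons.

Generating nonterminals: {Q, R, S}.
Reachable from S after that: {Q, S}.
Removed useless symbols: {P, R} and every production mentioning them.

S -> op id | id Q Q | op op; Q -> id op | S id id | op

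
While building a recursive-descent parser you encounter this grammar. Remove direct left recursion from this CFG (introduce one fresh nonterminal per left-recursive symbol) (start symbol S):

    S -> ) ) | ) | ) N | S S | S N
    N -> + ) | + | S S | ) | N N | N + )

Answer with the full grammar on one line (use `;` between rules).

S, N are directly left-recursive.
For S: α = {S, N}, β = {) ), ), ) N}. Rewrite as S → β S' and S' → α S' | ε.
For N: α = {N, + )}, β = {+ ), +, S S, )}. Rewrite as N → β N' and N' → α N' | ε.

S -> ) ) S' | ) S' | ) N S'; N -> + ) N' | + N' | S S N' | ) N'; S' -> S S' | N S' | eps; N' -> N N' | + ) N' | eps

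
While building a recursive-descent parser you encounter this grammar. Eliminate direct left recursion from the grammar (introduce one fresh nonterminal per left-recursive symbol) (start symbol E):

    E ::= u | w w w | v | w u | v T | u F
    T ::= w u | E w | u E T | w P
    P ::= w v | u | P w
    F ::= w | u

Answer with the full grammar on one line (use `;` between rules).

Left recursion appears on P.
For P: α = {w}, β = {w v, u}. Rewrite as P → β P' and P' → α P' | ε.

E ::= u | w w w | v | w u | v T | u F; T ::= w u | E w | u E T | w P; P ::= w v P' | u P'; F ::= w | u; P' ::= w P' | ε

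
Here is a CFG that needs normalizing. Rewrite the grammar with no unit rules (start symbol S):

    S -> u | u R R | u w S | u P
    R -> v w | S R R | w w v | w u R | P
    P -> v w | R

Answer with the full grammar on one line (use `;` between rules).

Unit pairs: P ⇒* {R}; R ⇒* {P}.
For every A with A ⇒* B via unit rules, add B's non-unit alternatives to A; then delete every rule of the form X → Y.

S -> u | u R R | u w S | u P; R -> v w | S R R | w w v | w u R; P -> v w | S R R | w w v | w u R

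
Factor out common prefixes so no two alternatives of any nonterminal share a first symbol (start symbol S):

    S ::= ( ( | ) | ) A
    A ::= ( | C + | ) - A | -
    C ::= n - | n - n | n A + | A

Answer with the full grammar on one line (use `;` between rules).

S has alternatives sharing prefix ')': factor to S → ) S' with S' → ε | A.
C has alternatives sharing prefix 'n': factor to C → n C' with C' → - | - n | A +.
C' has alternatives sharing prefix '-': factor to C' → - C'' with C'' → ε | n.

S ::= ( ( | ) S'; A ::= ( | C + | ) - A | -; C ::= A | n C'; S' ::= eps | A; C' ::= A + | - C''; C'' ::= eps | n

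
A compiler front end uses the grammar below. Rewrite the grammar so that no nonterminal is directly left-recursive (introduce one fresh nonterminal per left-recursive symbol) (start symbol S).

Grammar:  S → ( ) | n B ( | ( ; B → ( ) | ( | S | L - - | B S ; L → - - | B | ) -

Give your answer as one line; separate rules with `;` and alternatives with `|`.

B is directly left-recursive.
For B: α = {S}, β = {( ), (, S, L - -}. Rewrite as B → β B' and B' → α B' | ε.

S → ( ) | n B ( | (; B → ( ) B' | ( B' | S B' | L - - B'; L → - - | B | ) -; B' → S B' | ε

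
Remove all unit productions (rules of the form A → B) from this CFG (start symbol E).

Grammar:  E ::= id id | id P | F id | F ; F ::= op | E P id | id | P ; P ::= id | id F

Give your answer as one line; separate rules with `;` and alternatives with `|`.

E ::= id id | id P | F id | op | E P id | id | id F; F ::= op | E P id | id | id F; P ::= id | id F

Unit pairs: E ⇒* {F, P}; F ⇒* {P}.
Replace each nonterminal's rules with the union of the non-unit rules of every nonterminal it unit-derives.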